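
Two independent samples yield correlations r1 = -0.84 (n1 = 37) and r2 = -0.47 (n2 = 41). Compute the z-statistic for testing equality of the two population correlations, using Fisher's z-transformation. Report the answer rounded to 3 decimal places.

-3.012

z1 = atanh(-0.84) = -1.221174,  z2 = atanh(-0.47) = -0.510070
SE = √(1/(n1−3) + 1/(n2−3)) = √(1/34 + 1/38) = √(0.0294118 + 0.0263158) = √0.0557276 = 0.236067
z = (z1 − z2)/SE = (-1.221174 − (-0.510070)) / 0.236067 = -0.711104 / 0.236067 = -3.012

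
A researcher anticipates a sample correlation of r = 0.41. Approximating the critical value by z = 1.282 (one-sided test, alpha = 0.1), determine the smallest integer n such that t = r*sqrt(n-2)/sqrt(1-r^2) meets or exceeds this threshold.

Need r·√(n−2)/√(1−r²) ≥ 1.282
√(n−2) ≥ 1.282·√(1−0.1681) / 0.41 = 1.282·0.912086 / 0.41 = 2.8519
n−2 ≥ 8.1333  ⇒  n ≥ 10.1333
Smallest integer n = 11

11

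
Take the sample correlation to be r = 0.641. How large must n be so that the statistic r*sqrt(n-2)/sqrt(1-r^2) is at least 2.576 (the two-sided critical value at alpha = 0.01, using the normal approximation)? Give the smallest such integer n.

Need r·√(n−2)/√(1−r²) ≥ 2.576
√(n−2) ≥ 2.576·√(1−0.410881) / 0.641 = 2.576·0.767541 / 0.641 = 3.0845
n−2 ≥ 9.5141  ⇒  n ≥ 11.5141
Smallest integer n = 12

12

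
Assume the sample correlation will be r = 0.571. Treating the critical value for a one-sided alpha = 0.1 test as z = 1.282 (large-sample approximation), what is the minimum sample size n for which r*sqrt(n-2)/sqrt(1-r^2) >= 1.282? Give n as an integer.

Need r·√(n−2)/√(1−r²) ≥ 1.282
√(n−2) ≥ 1.282·√(1−0.326041) / 0.571 = 1.282·0.820950 / 0.571 = 1.8432
n−2 ≥ 3.3974  ⇒  n ≥ 5.3974
Smallest integer n = 6

6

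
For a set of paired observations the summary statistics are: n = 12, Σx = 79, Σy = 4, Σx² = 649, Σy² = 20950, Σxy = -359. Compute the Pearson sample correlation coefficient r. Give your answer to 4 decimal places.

S_xy = nΣxy − ΣxΣy = 12·(-359) − 79·4 = -4308 − 316 = -4624
S_xx = nΣx² − (Σx)² = 12·649 − 79² = 7788 − 6241 = 1547
S_yy = nΣy² − (Σy)² = 12·20950 − 4² = 251400 − 16 = 251384
r = S_xy / √(S_xx·S_yy) = -4624 / √(1547·251384) = -4624 / √388891048 = -4624 / 19720.3207 = -0.2345

-0.2345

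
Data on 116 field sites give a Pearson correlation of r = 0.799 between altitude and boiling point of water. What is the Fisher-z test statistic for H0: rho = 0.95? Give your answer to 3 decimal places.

-7.823

z_r = atanh(0.799) = 1.095841,  z_0 = atanh(0.95) = 1.831781
SE = 1/√(n−3) = 1/√113 = 0.094072
z = (z_r − z_0)/SE = (1.095841 − 1.831781) / 0.094072 = -0.735940 / 0.094072 = -7.823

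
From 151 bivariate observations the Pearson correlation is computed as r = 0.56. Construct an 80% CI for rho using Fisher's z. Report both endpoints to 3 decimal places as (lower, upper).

(0.483, 0.628)

z_r = atanh(0.56) = 0.632833;  SE = 1/√(n−3) = 1/√148 = 0.082199
z-limits: 0.632833 ± 1.282·0.082199 = 0.632833 ± 0.105379 = [0.527454, 0.738212]
ρ-limits: (tanh 0.527454, tanh 0.738212) = (0.483, 0.628)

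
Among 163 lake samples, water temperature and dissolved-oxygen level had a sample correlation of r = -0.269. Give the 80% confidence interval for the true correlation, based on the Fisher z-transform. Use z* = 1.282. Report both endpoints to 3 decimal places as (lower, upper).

(-0.360, -0.173)

z_r = atanh(-0.269) = -0.275786;  SE = 1/√(n−3) = 1/√160 = 0.079057
z-limits: -0.275786 ± 1.282·0.079057 = -0.275786 ± 0.101351 = [-0.377137, -0.174435]
ρ-limits: (tanh -0.377137, tanh -0.174435) = (-0.360, -0.173)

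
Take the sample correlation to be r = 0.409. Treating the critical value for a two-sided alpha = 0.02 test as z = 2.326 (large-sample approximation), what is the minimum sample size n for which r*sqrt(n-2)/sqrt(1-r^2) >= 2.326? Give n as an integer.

Need r·√(n−2)/√(1−r²) ≥ 2.326
√(n−2) ≥ 2.326·√(1−0.167281) / 0.409 = 2.326·0.912534 / 0.409 = 5.1896
n−2 ≥ 26.9319  ⇒  n ≥ 28.9319
Smallest integer n = 29

29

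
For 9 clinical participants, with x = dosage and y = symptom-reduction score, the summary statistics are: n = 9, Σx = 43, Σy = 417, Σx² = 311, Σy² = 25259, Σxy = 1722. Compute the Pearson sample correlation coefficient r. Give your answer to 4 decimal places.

-0.3415

S_xy = nΣxy − ΣxΣy = 9·1722 − 43·417 = 15498 − 17931 = -2433
S_xx = nΣx² − (Σx)² = 9·311 − 43² = 2799 − 1849 = 950
S_yy = nΣy² − (Σy)² = 9·25259 − 417² = 227331 − 173889 = 53442
r = S_xy / √(S_xx·S_yy) = -2433 / √(950·53442) = -2433 / √50769900 = -2433 / 7125.3000 = -0.3415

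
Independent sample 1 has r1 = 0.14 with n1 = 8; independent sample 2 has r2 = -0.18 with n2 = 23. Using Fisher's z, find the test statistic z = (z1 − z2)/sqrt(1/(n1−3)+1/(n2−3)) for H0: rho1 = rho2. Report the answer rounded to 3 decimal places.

0.646

Fisher z-transforms: z1 = atanh(0.14) = 0.140926, z2 = atanh(-0.18) = -0.181983; difference d = 0.322909
Var(d) = 1/5 + 1/20 = 0.2000000 + 0.0500000 = 0.2500000
z = d/√Var(d) = 0.322909 / √0.2500000 = 0.322909 / 0.500000 = 0.646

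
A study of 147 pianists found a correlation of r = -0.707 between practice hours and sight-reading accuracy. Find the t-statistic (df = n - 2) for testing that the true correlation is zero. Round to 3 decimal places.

1 − r² = 1 − 0.499849 = 0.500151;  √(1−r²) = 0.707214
√(n−2) = √145 = 12.041595
t = r·√(n−2)/√(1−r²) = -0.707 · 12.041595 / 0.707214 = -12.038

-12.038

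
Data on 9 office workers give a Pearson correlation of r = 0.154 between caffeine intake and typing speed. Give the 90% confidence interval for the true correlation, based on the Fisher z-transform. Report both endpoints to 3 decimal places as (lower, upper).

(-0.475, 0.679)

z_r = atanh(0.154) = 0.155235;  SE = 1/√(n−3) = 1/√6 = 0.408248
z-limits: 0.155235 ± 1.645·0.408248 = 0.155235 ± 0.671568 = [-0.516333, 0.826803]
ρ-limits: (tanh -0.516333, tanh 0.826803) = (-0.475, 0.679)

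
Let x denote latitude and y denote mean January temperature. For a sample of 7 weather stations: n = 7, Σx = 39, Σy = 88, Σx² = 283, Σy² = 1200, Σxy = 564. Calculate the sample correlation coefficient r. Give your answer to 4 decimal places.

0.9393

S_xy = nΣxy − ΣxΣy = 7·564 − 39·88 = 3948 − 3432 = 516
S_xx = nΣx² − (Σx)² = 7·283 − 39² = 1981 − 1521 = 460
S_yy = nΣy² − (Σy)² = 7·1200 − 88² = 8400 − 7744 = 656
r = S_xy / √(S_xx·S_yy) = 516 / √(460·656) = 516 / √301760 = 516 / 549.3269 = 0.9393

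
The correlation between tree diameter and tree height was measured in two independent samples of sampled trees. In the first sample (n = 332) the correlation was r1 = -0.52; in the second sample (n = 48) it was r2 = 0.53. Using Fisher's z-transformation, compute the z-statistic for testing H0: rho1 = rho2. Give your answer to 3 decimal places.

-7.339

z1 = atanh(-0.52) = -0.576340,  z2 = atanh(0.53) = 0.590145
SE = √(1/(n1−3) + 1/(n2−3)) = √(1/329 + 1/45) = √(0.0030395 + 0.0222222) = √0.0252617 = 0.158939
z = (z1 − z2)/SE = (-0.576340 − 0.590145) / 0.158939 = -1.166485 / 0.158939 = -7.339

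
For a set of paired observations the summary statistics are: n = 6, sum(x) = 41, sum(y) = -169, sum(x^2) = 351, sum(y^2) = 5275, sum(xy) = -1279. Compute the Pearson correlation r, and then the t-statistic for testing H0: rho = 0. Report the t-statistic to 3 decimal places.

-1.712

S_xy = nΣxy − ΣxΣy = 6·(-1279) − 41·(-169) = -7674 − (-6929) = -745
S_xx = nΣx² − (Σx)² = 6·351 − 41² = 2106 − 1681 = 425
S_yy = nΣy² − (Σy)² = 6·5275 − (-169)² = 31650 − 28561 = 3089
r = S_xy / √(S_xx·S_yy) = -745 / √(425·3089) = -745 / √1312825 = -745 / 1145.7858 = -0.6502
t = r·√(n−2)/√(1−r²) = -0.6502·√4 / √(1−0.422760) = -1.300400 / 0.759763 = -1.712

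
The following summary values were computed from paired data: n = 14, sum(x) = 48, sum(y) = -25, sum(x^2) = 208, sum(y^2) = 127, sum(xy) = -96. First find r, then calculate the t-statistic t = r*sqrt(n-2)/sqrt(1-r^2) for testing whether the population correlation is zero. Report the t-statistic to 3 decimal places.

-0.605

S_xy = nΣxy − ΣxΣy = 14·(-96) − 48·(-25) = -1344 − (-1200) = -144
S_xx = nΣx² − (Σx)² = 14·208 − 48² = 2912 − 2304 = 608
S_yy = nΣy² − (Σy)² = 14·127 − (-25)² = 1778 − 625 = 1153
r = S_xy / √(S_xx·S_yy) = -144 / √(608·1153) = -144 / √701024 = -144 / 837.2718 = -0.1720
t = r·√(n−2)/√(1−r²) = -0.1720·√12 / √(1−0.029584) = -0.595825 / 0.985097 = -0.605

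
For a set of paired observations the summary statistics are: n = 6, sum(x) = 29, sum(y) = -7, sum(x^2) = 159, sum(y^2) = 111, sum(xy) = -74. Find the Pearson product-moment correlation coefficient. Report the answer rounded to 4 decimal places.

-0.9127

Numerator: nΣxy − (Σx)(Σy) = 6·(-74) − (29)(-7) = -241
Denominator: √[(nΣx²−(Σx)²)(nΣy²−(Σy)²)]
  nΣx²−(Σx)² = 6·159 − 841 = 113;  nΣy²−(Σy)² = 6·111 − 49 = 617
  √(113·617) = √69721 = 264.0473
r = -241 / 264.0473 = -0.9127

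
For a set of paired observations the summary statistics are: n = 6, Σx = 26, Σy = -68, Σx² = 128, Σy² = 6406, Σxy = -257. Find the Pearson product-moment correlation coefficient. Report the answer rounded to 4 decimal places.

Numerator: nΣxy − (Σx)(Σy) = 6·(-257) − (26)(-68) = 226
Denominator: √[(nΣx²−(Σx)²)(nΣy²−(Σy)²)]
  nΣx²−(Σx)² = 6·128 − 676 = 92;  nΣy²−(Σy)² = 6·6406 − 4624 = 33812
  √(92·33812) = √3110704 = 1763.7188
r = 226 / 1763.7188 = 0.1281

0.1281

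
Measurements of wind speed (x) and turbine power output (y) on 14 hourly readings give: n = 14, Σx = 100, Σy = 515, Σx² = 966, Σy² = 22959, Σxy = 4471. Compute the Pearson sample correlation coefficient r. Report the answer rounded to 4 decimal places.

0.7883

Numerator: nΣxy − (Σx)(Σy) = 14·4471 − (100)(515) = 11094
Denominator: √[(nΣx²−(Σx)²)(nΣy²−(Σy)²)]
  nΣx²−(Σx)² = 14·966 − 10000 = 3524;  nΣy²−(Σy)² = 14·22959 − 265225 = 56201
  √(3524·56201) = √198052324 = 14073.1064
r = 11094 / 14073.1064 = 0.7883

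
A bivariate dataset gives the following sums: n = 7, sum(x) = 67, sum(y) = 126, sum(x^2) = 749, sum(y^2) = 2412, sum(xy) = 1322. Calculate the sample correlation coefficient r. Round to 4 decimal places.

0.9314

Numerator: nΣxy − (Σx)(Σy) = 7·1322 − (67)(126) = 812
Denominator: √[(nΣx²−(Σx)²)(nΣy²−(Σy)²)]
  nΣx²−(Σx)² = 7·749 − 4489 = 754;  nΣy²−(Σy)² = 7·2412 − 15876 = 1008
  √(754·1008) = √760032 = 871.7981
r = 812 / 871.7981 = 0.9314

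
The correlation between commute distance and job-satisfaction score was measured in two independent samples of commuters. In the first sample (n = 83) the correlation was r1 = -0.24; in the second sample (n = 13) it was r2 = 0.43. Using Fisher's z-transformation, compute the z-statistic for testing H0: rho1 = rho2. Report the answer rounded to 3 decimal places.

Fisher z-transforms: z1 = atanh(-0.24) = -0.244774, z2 = atanh(0.43) = 0.459897; difference d = -0.704671
Var(d) = 1/80 + 1/10 = 0.0125000 + 0.1000000 = 0.1125000
z = d/√Var(d) = -0.704671 / √0.1125000 = -0.704671 / 0.335410 = -2.101

-2.101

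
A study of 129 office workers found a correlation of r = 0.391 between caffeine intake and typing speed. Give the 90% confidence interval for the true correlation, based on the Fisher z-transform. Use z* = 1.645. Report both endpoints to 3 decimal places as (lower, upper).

(0.260, 0.508)

z_r = atanh(0.391) = 0.412980;  SE = 1/√(n−3) = 1/√126 = 0.089087
z-limits: 0.412980 ± 1.645·0.089087 = 0.412980 ± 0.146548 = [0.266432, 0.559528]
ρ-limits: (tanh 0.266432, tanh 0.559528) = (0.260, 0.508)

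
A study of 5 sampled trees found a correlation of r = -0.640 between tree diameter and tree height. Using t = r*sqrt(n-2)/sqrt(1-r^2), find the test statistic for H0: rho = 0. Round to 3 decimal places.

-1.443

t = r·√(n−2) / √(1−r²) with r = -0.640, n = 5
  = -0.640·√3 / √(1 − 0.409600)
  = -0.640·1.732051 / 0.768375
  = -1.108513 / 0.768375 = -1.443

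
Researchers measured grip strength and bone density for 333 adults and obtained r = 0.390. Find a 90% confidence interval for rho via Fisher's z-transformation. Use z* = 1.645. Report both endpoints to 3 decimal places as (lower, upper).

(0.311, 0.464)

z_r = atanh(0.390) = 0.411800;  SE = 1/√(n−3) = 1/√330 = 0.055048
z-limits: 0.411800 ± 1.645·0.055048 = 0.411800 ± 0.090554 = [0.321246, 0.502354]
ρ-limits: (tanh 0.321246, tanh 0.502354) = (0.311, 0.464)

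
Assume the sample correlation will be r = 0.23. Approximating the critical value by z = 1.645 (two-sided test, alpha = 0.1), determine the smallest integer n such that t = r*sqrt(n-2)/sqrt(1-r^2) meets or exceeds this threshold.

51

r√(n−2)/√(1−r²) ≥ 1.645  ⇔  n−2 ≥ (1.645)²·(1−r²)/r²
(1−r²)/r² = (1−0.0529)/0.0529 = 17.9036
n ≥ 2 + 2.706025·17.9036 = 2 + 48.4476 = 50.4476
⌈50.4476⌉ = 51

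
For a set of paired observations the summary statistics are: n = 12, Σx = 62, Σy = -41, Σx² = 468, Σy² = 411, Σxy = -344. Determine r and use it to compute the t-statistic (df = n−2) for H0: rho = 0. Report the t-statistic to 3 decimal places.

Numerator: nΣxy − (Σx)(Σy) = 12·(-344) − (62)(-41) = -1586
Denominator: √[(nΣx²−(Σx)²)(nΣy²−(Σy)²)]
  nΣx²−(Σx)² = 12·468 − 3844 = 1772;  nΣy²−(Σy)² = 12·411 − 1681 = 3251
  √(1772·3251) = √5760772 = 2400.1608
r = -1586 / 2400.1608 = -0.6608
t = r·√(n−2)/√(1−r²) = -0.6608·√10 / √(1−0.436657) = -2.089633 / 0.750562 = -2.784

-2.784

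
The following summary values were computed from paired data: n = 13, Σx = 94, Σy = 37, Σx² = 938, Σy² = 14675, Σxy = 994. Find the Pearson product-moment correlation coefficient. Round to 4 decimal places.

Numerator: nΣxy − (Σx)(Σy) = 13·994 − (94)(37) = 9444
Denominator: √[(nΣx²−(Σx)²)(nΣy²−(Σy)²)]
  nΣx²−(Σx)² = 13·938 − 8836 = 3358;  nΣy²−(Σy)² = 13·14675 − 1369 = 189406
  √(3358·189406) = √636025348 = 25219.5430
r = 9444 / 25219.5430 = 0.3745

0.3745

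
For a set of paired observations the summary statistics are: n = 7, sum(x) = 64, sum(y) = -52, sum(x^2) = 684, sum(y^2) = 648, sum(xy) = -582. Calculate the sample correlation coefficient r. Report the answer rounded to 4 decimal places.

Numerator: nΣxy − (Σx)(Σy) = 7·(-582) − (64)(-52) = -746
Denominator: √[(nΣx²−(Σx)²)(nΣy²−(Σy)²)]
  nΣx²−(Σx)² = 7·684 − 4096 = 692;  nΣy²−(Σy)² = 7·648 − 2704 = 1832
  √(692·1832) = √1267744 = 1125.9414
r = -746 / 1125.9414 = -0.6626

-0.6626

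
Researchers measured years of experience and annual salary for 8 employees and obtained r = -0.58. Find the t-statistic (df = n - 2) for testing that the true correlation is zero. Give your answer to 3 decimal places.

t = r·√(n−2) / √(1−r²) with r = -0.58, n = 8
  = -0.58·√6 / √(1 − 0.3364)
  = -0.58·2.449490 / 0.814616
  = -1.420704 / 0.814616 = -1.744

-1.744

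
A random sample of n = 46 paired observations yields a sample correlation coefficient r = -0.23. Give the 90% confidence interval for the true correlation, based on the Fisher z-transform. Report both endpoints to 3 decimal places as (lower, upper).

(-0.450, 0.017)

Fisher z: z_r = atanh(r) = ½·ln((1+(-0.23))/(1−(-0.23))) = -0.234189
SE(z) = 1/√(n−3) = 1/√43 = 0.152499
90% ⇒ z* = 1.645; margin = 1.645·0.152499 = 0.250861
CI on z-scale: (-0.485050, 0.016672)
Back-transform: tanh(-0.485050) = -0.450279, tanh(0.016672) = 0.016670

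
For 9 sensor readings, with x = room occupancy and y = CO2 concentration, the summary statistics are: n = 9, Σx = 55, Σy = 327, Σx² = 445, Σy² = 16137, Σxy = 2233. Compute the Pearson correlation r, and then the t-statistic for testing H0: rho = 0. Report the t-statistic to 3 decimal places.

Numerator: nΣxy − (Σx)(Σy) = 9·2233 − (55)(327) = 2112
Denominator: √[(nΣx²−(Σx)²)(nΣy²−(Σy)²)]
  nΣx²−(Σx)² = 9·445 − 3025 = 980;  nΣy²−(Σy)² = 9·16137 − 106929 = 38304
  √(980·38304) = √37537920 = 6126.8197
r = 2112 / 6126.8197 = 0.3447
t = r·√(n−2)/√(1−r²) = 0.3447·√7 / √(1−0.118818) = 0.911990 / 0.938713 = 0.972

0.972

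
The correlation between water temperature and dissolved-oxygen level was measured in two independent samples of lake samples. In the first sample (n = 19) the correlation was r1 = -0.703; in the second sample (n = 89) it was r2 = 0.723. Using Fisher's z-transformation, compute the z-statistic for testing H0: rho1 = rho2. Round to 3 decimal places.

-6.564

Fisher z-transforms: z1 = atanh(-0.703) = -0.873207, z2 = atanh(0.723) = 0.913902; difference d = -1.787109
Var(d) = 1/16 + 1/86 = 0.0625000 + 0.0116279 = 0.0741279
z = d/√Var(d) = -1.787109 / √0.0741279 = -1.787109 / 0.272264 = -6.564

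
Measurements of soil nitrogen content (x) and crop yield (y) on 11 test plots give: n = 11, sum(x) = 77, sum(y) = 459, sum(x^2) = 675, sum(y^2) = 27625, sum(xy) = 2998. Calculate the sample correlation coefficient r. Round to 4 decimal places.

-0.2003

Numerator: nΣxy − (Σx)(Σy) = 11·2998 − (77)(459) = -2365
Denominator: √[(nΣx²−(Σx)²)(nΣy²−(Σy)²)]
  nΣx²−(Σx)² = 11·675 − 5929 = 1496;  nΣy²−(Σy)² = 11·27625 − 210681 = 93194
  √(1496·93194) = √139418224 = 11807.5494
r = -2365 / 11807.5494 = -0.2003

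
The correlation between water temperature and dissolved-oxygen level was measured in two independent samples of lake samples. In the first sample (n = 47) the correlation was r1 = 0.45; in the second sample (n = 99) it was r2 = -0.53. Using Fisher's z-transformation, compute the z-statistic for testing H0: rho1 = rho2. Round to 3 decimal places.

z1 = atanh(0.45) = 0.484700,  z2 = atanh(-0.53) = -0.590145
SE = √(1/(n1−3) + 1/(n2−3)) = √(1/44 + 1/96) = √(0.0227273 + 0.0104167) = √0.0331440 = 0.182055
z = (z1 − z2)/SE = (0.484700 − (-0.590145)) / 0.182055 = 1.074845 / 0.182055 = 5.904

5.904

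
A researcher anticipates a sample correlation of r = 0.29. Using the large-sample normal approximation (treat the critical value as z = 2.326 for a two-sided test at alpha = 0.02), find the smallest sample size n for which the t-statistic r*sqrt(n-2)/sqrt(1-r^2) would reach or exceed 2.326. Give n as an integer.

61

Need r·√(n−2)/√(1−r²) ≥ 2.326
√(n−2) ≥ 2.326·√(1−0.0841) / 0.29 = 2.326·0.957027 / 0.29 = 7.6760
n−2 ≥ 58.9210  ⇒  n ≥ 60.9210
Smallest integer n = 61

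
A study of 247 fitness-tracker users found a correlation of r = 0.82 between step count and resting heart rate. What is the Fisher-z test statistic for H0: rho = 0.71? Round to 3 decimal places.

4.212

z_r = atanh(0.82) = 1.156817,  z_0 = atanh(0.71) = 0.887184
SE = 1/√(n−3) = 1/√244 = 0.064018
z = (z_r − z_0)/SE = (1.156817 − 0.887184) / 0.064018 = 0.269633 / 0.064018 = 4.212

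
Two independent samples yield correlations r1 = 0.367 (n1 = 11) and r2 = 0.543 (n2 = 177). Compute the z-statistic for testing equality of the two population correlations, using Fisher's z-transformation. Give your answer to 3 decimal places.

-0.618

z1 = atanh(0.367) = 0.384952,  z2 = atanh(0.543) = 0.608400
SE = √(1/(n1−3) + 1/(n2−3)) = √(1/8 + 1/174) = √(0.1250000 + 0.0057471) = √0.1307471 = 0.361590
z = (z1 − z2)/SE = (0.384952 − 0.608400) / 0.361590 = -0.223448 / 0.361590 = -0.618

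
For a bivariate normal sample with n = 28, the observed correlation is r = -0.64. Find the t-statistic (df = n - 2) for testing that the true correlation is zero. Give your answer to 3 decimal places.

-4.247

t = r·√(n−2) / √(1−r²) with r = -0.64, n = 28
  = -0.64·√26 / √(1 − 0.4096)
  = -0.64·5.099020 / 0.768375
  = -3.263373 / 0.768375 = -4.247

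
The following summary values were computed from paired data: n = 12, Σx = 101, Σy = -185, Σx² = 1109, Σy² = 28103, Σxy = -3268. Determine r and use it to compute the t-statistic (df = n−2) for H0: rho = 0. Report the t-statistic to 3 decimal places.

-2.847

S_xy = nΣxy − ΣxΣy = 12·(-3268) − 101·(-185) = -39216 − (-18685) = -20531
S_xx = nΣx² − (Σx)² = 12·1109 − 101² = 13308 − 10201 = 3107
S_yy = nΣy² − (Σy)² = 12·28103 − (-185)² = 337236 − 34225 = 303011
r = S_xy / √(S_xx·S_yy) = -20531 / √(3107·303011) = -20531 / √941455177 = -20531 / 30683.1416 = -0.6691
t = r·√(n−2)/√(1−r²) = -0.6691·√10 / √(1−0.447695) = -2.115880 / 0.743172 = -2.847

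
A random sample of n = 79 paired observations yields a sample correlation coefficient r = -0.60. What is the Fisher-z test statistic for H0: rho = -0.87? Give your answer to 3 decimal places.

5.579

z_r = atanh(-0.60) = -0.693147,  z_0 = atanh(-0.87) = -1.333080
SE = 1/√(n−3) = 1/√76 = 0.114708
z = (z_r − z_0)/SE = (-0.693147 − (-1.333080)) / 0.114708 = 0.639933 / 0.114708 = 5.579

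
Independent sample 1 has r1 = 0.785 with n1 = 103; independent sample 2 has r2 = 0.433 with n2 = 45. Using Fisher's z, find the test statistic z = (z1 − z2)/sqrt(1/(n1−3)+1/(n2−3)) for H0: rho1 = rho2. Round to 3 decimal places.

z1 = atanh(0.785) = 1.058268,  z2 = atanh(0.433) = 0.463583
SE = √(1/(n1−3) + 1/(n2−3)) = √(1/100 + 1/42) = √(0.0100000 + 0.0238095) = √0.0338095 = 0.183874
z = (z1 − z2)/SE = (1.058268 − 0.463583) / 0.183874 = 0.594685 / 0.183874 = 3.234

3.234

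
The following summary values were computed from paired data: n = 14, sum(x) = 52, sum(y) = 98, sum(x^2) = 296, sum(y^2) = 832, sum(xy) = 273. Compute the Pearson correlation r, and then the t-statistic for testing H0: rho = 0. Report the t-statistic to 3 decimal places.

Numerator: nΣxy − (Σx)(Σy) = 14·273 − (52)(98) = -1274
Denominator: √[(nΣx²−(Σx)²)(nΣy²−(Σy)²)]
  nΣx²−(Σx)² = 14·296 − 2704 = 1440;  nΣy²−(Σy)² = 14·832 − 9604 = 2044
  √(1440·2044) = √2943360 = 1715.6223
r = -1274 / 1715.6223 = -0.7426
t = r·√(n−2)/√(1−r²) = -0.7426·√12 / √(1−0.551455) = -2.572442 / 0.669735 = -3.841

-3.841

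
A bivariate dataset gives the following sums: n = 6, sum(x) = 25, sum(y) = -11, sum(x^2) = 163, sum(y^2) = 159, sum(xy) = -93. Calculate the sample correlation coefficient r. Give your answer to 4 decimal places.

Numerator: nΣxy − (Σx)(Σy) = 6·(-93) − (25)(-11) = -283
Denominator: √[(nΣx²−(Σx)²)(nΣy²−(Σy)²)]
  nΣx²−(Σx)² = 6·163 − 625 = 353;  nΣy²−(Σy)² = 6·159 − 121 = 833
  √(353·833) = √294049 = 542.2629
r = -283 / 542.2629 = -0.5219

-0.5219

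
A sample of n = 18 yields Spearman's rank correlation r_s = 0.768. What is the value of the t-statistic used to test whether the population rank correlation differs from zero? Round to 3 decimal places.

t = r_s·√(n−2) / √(1−r_s²) with r_s = 0.768, n = 18
  = 0.768·√16 / √(1 − 0.589824)
  = 0.768·4.000000 / 0.640450
  = 3.072000 / 0.640450 = 4.797

4.797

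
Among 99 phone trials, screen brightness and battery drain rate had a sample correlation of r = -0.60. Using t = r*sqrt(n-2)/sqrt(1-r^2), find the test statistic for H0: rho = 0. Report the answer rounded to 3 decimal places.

1 − r² = 1 − 0.3600 = 0.6400;  √(1−r²) = 0.800000
√(n−2) = √97 = 9.848858
t = r·√(n−2)/√(1−r²) = -0.60 · 9.848858 / 0.800000 = -7.387

-7.387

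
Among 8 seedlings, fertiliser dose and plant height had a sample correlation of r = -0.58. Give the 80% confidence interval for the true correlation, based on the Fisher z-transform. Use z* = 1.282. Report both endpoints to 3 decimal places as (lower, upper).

Fisher z: z_r = atanh(r) = ½·ln((1+(-0.58))/(1−(-0.58))) = -0.662463
SE(z) = 1/√(n−3) = 1/√5 = 0.447214
80% ⇒ z* = 1.282; margin = 1.282·0.447214 = 0.573328
CI on z-scale: (-1.235791, -0.089135)
Back-transform: tanh(-1.235791) = -0.844251, tanh(-0.089135) = -0.088900

(-0.844, -0.089)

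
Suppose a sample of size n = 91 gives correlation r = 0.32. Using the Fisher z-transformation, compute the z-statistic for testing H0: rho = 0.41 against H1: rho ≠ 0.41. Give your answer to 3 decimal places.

z_r = atanh(0.32) = 0.331647,  z_0 = atanh(0.41) = 0.435611
SE = 1/√(n−3) = 1/√88 = 0.106600
z = (z_r − z_0)/SE = (0.331647 − 0.435611) / 0.106600 = -0.103964 / 0.106600 = -0.975

-0.975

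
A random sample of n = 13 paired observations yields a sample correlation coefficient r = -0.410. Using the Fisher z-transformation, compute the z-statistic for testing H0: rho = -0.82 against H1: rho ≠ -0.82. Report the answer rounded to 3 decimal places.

Fisher z: atanh(-0.410) = -0.435611, atanh(-0.82) = -1.156817
z = (z_r − z_0)·√(n−3) = (-0.435611 − (-1.156817))·√10 = 0.721206 · 3.162278 = 2.281

2.281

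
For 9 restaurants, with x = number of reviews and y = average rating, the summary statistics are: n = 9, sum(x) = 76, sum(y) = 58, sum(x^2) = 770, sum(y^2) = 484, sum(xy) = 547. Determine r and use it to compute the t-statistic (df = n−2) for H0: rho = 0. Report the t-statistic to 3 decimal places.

1.453

S_xy = nΣxy − ΣxΣy = 9·547 − 76·58 = 4923 − 4408 = 515
S_xx = nΣx² − (Σx)² = 9·770 − 76² = 6930 − 5776 = 1154
S_yy = nΣy² − (Σy)² = 9·484 − 58² = 4356 − 3364 = 992
r = S_xy / √(S_xx·S_yy) = 515 / √(1154·992) = 515 / √1144768 = 515 / 1069.9383 = 0.4813
t = r·√(n−2)/√(1−r²) = 0.4813·√7 / √(1−0.231650) = 1.273400 / 0.876556 = 1.453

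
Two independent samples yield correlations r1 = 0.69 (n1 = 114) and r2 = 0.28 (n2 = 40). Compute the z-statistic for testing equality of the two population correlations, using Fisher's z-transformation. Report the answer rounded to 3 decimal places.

2.951

Fisher z-transforms: z1 = atanh(0.69) = 0.847956, z2 = atanh(0.28) = 0.287682; difference d = 0.560274
Var(d) = 1/111 + 1/37 = 0.0090090 + 0.0270270 = 0.0360360
z = d/√Var(d) = 0.560274 / √0.0360360 = 0.560274 / 0.189832 = 2.951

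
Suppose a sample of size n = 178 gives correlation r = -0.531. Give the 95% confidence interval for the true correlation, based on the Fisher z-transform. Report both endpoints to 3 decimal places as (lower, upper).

(-0.629, -0.416)

Fisher z: z_r = atanh(r) = ½·ln((1+(-0.531))/(1−(-0.531))) = -0.591537
SE(z) = 1/√(n−3) = 1/√175 = 0.075593
95% ⇒ z* = 1.960; margin = 1.960·0.075593 = 0.148162
CI on z-scale: (-0.739699, -0.443375)
Back-transform: tanh(-0.739699) = -0.628963, tanh(-0.443375) = -0.416438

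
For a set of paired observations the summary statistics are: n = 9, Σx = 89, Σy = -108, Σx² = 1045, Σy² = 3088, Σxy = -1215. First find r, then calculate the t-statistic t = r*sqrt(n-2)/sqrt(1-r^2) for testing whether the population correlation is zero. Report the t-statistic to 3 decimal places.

-0.743

S_xy = nΣxy − ΣxΣy = 9·(-1215) − 89·(-108) = -10935 − (-9612) = -1323
S_xx = nΣx² − (Σx)² = 9·1045 − 89² = 9405 − 7921 = 1484
S_yy = nΣy² − (Σy)² = 9·3088 − (-108)² = 27792 − 11664 = 16128
r = S_xy / √(S_xx·S_yy) = -1323 / √(1484·16128) = -1323 / √23933952 = -1323 / 4892.2338 = -0.2704
t = r·√(n−2)/√(1−r²) = -0.2704·√7 / √(1−0.073116) = -0.715411 / 0.962748 = -0.743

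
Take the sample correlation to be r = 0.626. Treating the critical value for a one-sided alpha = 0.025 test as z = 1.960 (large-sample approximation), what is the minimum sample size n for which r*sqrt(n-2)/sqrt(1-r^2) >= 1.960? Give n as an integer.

8

Need r·√(n−2)/√(1−r²) ≥ 1.960
√(n−2) ≥ 1.960·√(1−0.391876) / 0.626 = 1.960·0.779823 / 0.626 = 2.4416
n−2 ≥ 5.9614  ⇒  n ≥ 7.9614
Smallest integer n = 8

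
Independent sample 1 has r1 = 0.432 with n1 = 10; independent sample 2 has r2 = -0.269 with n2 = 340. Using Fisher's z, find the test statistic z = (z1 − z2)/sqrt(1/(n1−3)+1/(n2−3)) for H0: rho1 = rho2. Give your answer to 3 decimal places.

Fisher z-transforms: z1 = atanh(0.432) = 0.462353, z2 = atanh(-0.269) = -0.275786; difference d = 0.738139
Var(d) = 1/7 + 1/337 = 0.1428571 + 0.0029674 = 0.1458245
z = d/√Var(d) = 0.738139 / √0.1458245 = 0.738139 / 0.381870 = 1.933

1.933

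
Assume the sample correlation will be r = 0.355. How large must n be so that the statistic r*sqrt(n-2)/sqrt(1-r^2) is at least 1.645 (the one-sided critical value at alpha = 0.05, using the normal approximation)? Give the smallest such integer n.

21

r√(n−2)/√(1−r²) ≥ 1.645  ⇔  n−2 ≥ (1.645)²·(1−r²)/r²
(1−r²)/r² = (1−0.126025)/0.126025 = 6.9349
n ≥ 2 + 2.706025·6.9349 = 2 + 18.7660 = 20.7660
⌈20.7660⌉ = 21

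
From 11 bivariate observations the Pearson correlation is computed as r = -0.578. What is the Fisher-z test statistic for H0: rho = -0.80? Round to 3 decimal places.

Fisher z: atanh(-0.578) = -0.659454, atanh(-0.80) = -1.098612
z = (z_r − z_0)·√(n−3) = (-0.659454 − (-1.098612))·√8 = 0.439158 · 2.828427 = 1.242

1.242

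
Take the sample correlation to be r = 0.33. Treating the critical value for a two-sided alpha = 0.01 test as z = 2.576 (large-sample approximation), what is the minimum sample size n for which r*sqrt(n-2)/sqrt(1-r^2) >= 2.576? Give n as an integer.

57

r√(n−2)/√(1−r²) ≥ 2.576  ⇔  n−2 ≥ (2.576)²·(1−r²)/r²
(1−r²)/r² = (1−0.1089)/0.1089 = 8.1827
n ≥ 2 + 6.635776·8.1827 = 2 + 54.2986 = 56.2986
⌈56.2986⌉ = 57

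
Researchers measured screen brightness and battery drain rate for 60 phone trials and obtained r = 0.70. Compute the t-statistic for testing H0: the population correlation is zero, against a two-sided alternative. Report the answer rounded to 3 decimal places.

7.465

t = r·√(n−2) / √(1−r²) with r = 0.70, n = 60
  = 0.70·√58 / √(1 − 0.4900)
  = 0.70·7.615773 / 0.714143
  = 5.331041 / 0.714143 = 7.465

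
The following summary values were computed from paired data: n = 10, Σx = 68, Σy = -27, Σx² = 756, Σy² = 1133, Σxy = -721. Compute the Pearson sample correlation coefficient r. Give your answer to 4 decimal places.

Numerator: nΣxy − (Σx)(Σy) = 10·(-721) − (68)(-27) = -5374
Denominator: √[(nΣx²−(Σx)²)(nΣy²−(Σy)²)]
  nΣx²−(Σx)² = 10·756 − 4624 = 2936;  nΣy²−(Σy)² = 10·1133 − 729 = 10601
  √(2936·10601) = √31124536 = 5578.9368
r = -5374 / 5578.9368 = -0.9633

-0.9633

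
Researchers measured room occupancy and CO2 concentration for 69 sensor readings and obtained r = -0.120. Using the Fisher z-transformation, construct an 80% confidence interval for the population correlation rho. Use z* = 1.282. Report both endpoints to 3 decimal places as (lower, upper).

Fisher z: z_r = atanh(r) = ½·ln((1+(-0.120))/(1−(-0.120))) = -0.120581
SE(z) = 1/√(n−3) = 1/√66 = 0.123091
80% ⇒ z* = 1.282; margin = 1.282·0.123091 = 0.157803
CI on z-scale: (-0.278384, 0.037222)
Back-transform: tanh(-0.278384) = -0.271409, tanh(0.037222) = 0.037205

(-0.271, 0.037)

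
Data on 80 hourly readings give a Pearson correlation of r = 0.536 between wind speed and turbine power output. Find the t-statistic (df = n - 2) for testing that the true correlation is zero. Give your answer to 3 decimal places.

5.607

t = r·√(n−2) / √(1−r²) with r = 0.536, n = 80
  = 0.536·√78 / √(1 − 0.287296)
  = 0.536·8.831761 / 0.844218
  = 4.733824 / 0.844218 = 5.607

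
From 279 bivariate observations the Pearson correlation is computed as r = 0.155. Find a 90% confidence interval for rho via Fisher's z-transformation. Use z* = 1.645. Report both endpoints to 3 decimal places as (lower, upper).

(0.057, 0.250)

z_r = atanh(0.155) = 0.156259;  SE = 1/√(n−3) = 1/√276 = 0.060193
z-limits: 0.156259 ± 1.645·0.060193 = 0.156259 ± 0.099017 = [0.057242, 0.255276]
ρ-limits: (tanh 0.057242, tanh 0.255276) = (0.057, 0.250)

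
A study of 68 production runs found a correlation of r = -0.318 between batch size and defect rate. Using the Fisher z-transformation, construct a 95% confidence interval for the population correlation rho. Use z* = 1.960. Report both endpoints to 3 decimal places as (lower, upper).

z_r = atanh(-0.318) = -0.329421;  SE = 1/√(n−3) = 1/√65 = 0.124035
z-limits: -0.329421 ± 1.960·0.124035 = -0.329421 ± 0.243109 = [-0.572530, -0.086312]
ρ-limits: (tanh -0.572530, tanh -0.086312) = (-0.517, -0.086)

(-0.517, -0.086)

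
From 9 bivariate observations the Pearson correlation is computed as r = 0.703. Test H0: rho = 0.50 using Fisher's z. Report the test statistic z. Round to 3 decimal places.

Fisher z: atanh(0.703) = 0.873207, atanh(0.50) = 0.549306
z = (z_r − z_0)·√(n−3) = (0.873207 − 0.549306)·√6 = 0.323901 · 2.449490 = 0.793

0.793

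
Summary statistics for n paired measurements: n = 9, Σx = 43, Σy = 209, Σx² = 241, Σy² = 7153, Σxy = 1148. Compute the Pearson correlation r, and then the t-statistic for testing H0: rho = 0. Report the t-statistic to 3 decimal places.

Numerator: nΣxy − (Σx)(Σy) = 9·1148 − (43)(209) = 1345
Denominator: √[(nΣx²−(Σx)²)(nΣy²−(Σy)²)]
  nΣx²−(Σx)² = 9·241 − 1849 = 320;  nΣy²−(Σy)² = 9·7153 − 43681 = 20696
  √(320·20696) = √6622720 = 2573.4646
r = 1345 / 2573.4646 = 0.5226
t = r·√(n−2)/√(1−r²) = 0.5226·√7 / √(1−0.273111) = 1.382670 / 0.852578 = 1.622

1.622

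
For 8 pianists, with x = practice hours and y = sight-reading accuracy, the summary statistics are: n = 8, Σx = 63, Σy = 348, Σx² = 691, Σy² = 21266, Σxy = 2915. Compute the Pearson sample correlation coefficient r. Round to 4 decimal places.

0.1597

S_xy = nΣxy − ΣxΣy = 8·2915 − 63·348 = 23320 − 21924 = 1396
S_xx = nΣx² − (Σx)² = 8·691 − 63² = 5528 − 3969 = 1559
S_yy = nΣy² − (Σy)² = 8·21266 − 348² = 170128 − 121104 = 49024
r = S_xy / √(S_xx·S_yy) = 1396 / √(1559·49024) = 1396 / √76428416 = 1396 / 8742.3347 = 0.1597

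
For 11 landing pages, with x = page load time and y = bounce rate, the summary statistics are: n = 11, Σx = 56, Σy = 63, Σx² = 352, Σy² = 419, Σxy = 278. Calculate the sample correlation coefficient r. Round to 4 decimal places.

S_xy = nΣxy − ΣxΣy = 11·278 − 56·63 = 3058 − 3528 = -470
S_xx = nΣx² − (Σx)² = 11·352 − 56² = 3872 − 3136 = 736
S_yy = nΣy² − (Σy)² = 11·419 − 63² = 4609 − 3969 = 640
r = S_xy / √(S_xx·S_yy) = -470 / √(736·640) = -470 / √471040 = -470 / 686.3235 = -0.6848

-0.6848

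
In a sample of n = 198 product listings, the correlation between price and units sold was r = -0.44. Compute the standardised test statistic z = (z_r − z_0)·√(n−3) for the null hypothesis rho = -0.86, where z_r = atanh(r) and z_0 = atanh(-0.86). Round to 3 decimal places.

11.466

z_r = atanh(-0.44) = -0.472231,  z_0 = atanh(-0.86) = -1.293345
SE = 1/√(n−3) = 1/√195 = 0.071611
z = (z_r − z_0)/SE = (-0.472231 − (-1.293345)) / 0.071611 = 0.821114 / 0.071611 = 11.466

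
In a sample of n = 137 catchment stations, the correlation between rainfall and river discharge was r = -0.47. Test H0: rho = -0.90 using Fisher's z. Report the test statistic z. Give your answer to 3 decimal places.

11.138

z_r = atanh(-0.47) = -0.510070,  z_0 = atanh(-0.90) = -1.472219
SE = 1/√(n−3) = 1/√134 = 0.086387
z = (z_r − z_0)/SE = (-0.510070 − (-1.472219)) / 0.086387 = 0.962149 / 0.086387 = 11.138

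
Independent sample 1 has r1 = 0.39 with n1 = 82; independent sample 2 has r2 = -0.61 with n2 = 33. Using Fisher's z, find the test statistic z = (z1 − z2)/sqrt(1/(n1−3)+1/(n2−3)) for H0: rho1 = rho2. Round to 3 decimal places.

5.226

z1 = atanh(0.39) = 0.411800,  z2 = atanh(-0.61) = -0.708921
SE = √(1/(n1−3) + 1/(n2−3)) = √(1/79 + 1/30) = √(0.0126582 + 0.0333333) = √0.0459915 = 0.214456
z = (z1 − z2)/SE = (0.411800 − (-0.708921)) / 0.214456 = 1.120721 / 0.214456 = 5.226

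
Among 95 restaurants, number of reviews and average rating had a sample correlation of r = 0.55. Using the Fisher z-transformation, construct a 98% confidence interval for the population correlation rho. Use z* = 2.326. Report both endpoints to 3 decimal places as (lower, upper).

(0.359, 0.697)

z_r = atanh(0.55) = 0.618381;  SE = 1/√(n−3) = 1/√92 = 0.104257
z-limits: 0.618381 ± 2.326·0.104257 = 0.618381 ± 0.242502 = [0.375879, 0.860883]
ρ-limits: (tanh 0.375879, tanh 0.860883) = (0.359, 0.697)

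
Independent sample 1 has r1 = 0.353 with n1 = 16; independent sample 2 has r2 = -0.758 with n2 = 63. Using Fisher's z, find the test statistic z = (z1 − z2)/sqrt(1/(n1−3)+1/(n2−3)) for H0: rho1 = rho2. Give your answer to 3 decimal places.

4.447

Fisher z-transforms: z1 = atanh(0.353) = 0.368867, z2 = atanh(-0.758) = -0.991497; difference d = 1.360364
Var(d) = 1/13 + 1/60 = 0.0769231 + 0.0166667 = 0.0935898
z = d/√Var(d) = 1.360364 / √0.0935898 = 1.360364 / 0.305925 = 4.447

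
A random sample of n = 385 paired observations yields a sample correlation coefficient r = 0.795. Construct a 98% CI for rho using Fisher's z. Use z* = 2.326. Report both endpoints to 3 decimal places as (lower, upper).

z_r = atanh(0.795) = 1.084875;  SE = 1/√(n−3) = 1/√382 = 0.051164
z-limits: 1.084875 ± 2.326·0.051164 = 1.084875 ± 0.119007 = [0.965868, 1.203882]
ρ-limits: (tanh 0.965868, tanh 1.203882) = (0.747, 0.835)

(0.747, 0.835)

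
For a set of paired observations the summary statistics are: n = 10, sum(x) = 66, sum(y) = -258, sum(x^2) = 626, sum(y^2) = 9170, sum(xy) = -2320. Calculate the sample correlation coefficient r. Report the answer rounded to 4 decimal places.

-0.8922

Numerator: nΣxy − (Σx)(Σy) = 10·(-2320) − (66)(-258) = -6172
Denominator: √[(nΣx²−(Σx)²)(nΣy²−(Σy)²)]
  nΣx²−(Σx)² = 10·626 − 4356 = 1904;  nΣy²−(Σy)² = 10·9170 − 66564 = 25136
  √(1904·25136) = √47858944 = 6918.0159
r = -6172 / 6918.0159 = -0.8922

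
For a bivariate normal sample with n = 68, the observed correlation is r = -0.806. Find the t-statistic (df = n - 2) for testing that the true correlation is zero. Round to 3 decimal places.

-11.062

t = r·√(n−2) / √(1−r²) with r = -0.806, n = 68
  = -0.806·√66 / √(1 − 0.649636)
  = -0.806·8.124038 / 0.591916
  = -6.547975 / 0.591916 = -11.062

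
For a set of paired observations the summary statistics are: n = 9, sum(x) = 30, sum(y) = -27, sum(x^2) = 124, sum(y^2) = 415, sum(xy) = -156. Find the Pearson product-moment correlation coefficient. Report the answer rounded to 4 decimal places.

S_xy = nΣxy − ΣxΣy = 9·(-156) − 30·(-27) = -1404 − (-810) = -594
S_xx = nΣx² − (Σx)² = 9·124 − 30² = 1116 − 900 = 216
S_yy = nΣy² − (Σy)² = 9·415 − (-27)² = 3735 − 729 = 3006
r = S_xy / √(S_xx·S_yy) = -594 / √(216·3006) = -594 / √649296 = -594 / 805.7891 = -0.7372

-0.7372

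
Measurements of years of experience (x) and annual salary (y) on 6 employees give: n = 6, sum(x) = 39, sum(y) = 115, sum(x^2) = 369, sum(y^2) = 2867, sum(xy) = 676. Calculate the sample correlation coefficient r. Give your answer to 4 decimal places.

S_xy = nΣxy − ΣxΣy = 6·676 − 39·115 = 4056 − 4485 = -429
S_xx = nΣx² − (Σx)² = 6·369 − 39² = 2214 − 1521 = 693
S_yy = nΣy² − (Σy)² = 6·2867 − 115² = 17202 − 13225 = 3977
r = S_xy / √(S_xx·S_yy) = -429 / √(693·3977) = -429 / √2756061 = -429 / 1660.1388 = -0.2584

-0.2584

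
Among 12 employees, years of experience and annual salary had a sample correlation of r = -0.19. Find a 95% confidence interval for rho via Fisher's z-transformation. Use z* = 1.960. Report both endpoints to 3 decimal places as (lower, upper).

z_r = atanh(-0.19) = -0.192337;  SE = 1/√(n−3) = 1/√9 = 0.333333
z-limits: -0.192337 ± 1.960·0.333333 = -0.192337 ± 0.653333 = [-0.845670, 0.460996]
ρ-limits: (tanh -0.845670, tanh 0.460996) = (-0.689, 0.431)

(-0.689, 0.431)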